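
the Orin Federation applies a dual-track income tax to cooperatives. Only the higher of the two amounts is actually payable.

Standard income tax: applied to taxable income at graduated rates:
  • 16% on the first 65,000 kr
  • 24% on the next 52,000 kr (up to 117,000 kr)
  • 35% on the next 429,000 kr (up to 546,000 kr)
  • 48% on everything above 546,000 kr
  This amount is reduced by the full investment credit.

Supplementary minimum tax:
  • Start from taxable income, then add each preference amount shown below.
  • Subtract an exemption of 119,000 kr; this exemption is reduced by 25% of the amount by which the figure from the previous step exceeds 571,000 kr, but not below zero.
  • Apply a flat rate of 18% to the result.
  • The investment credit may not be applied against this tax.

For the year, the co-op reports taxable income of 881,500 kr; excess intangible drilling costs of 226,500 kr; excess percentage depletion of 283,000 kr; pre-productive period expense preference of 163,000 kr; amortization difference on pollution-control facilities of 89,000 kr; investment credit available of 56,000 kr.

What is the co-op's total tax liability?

Supplementary minimum tax:
  Adjusted income: 881,500 kr + 226,500 kr + 283,000 kr + 163,000 kr + 89,000 kr = 1,643,000 kr
  Exemption: 25% × (1,643,000 kr − 571,000 kr) = 268,000 kr ≥ 119,000 kr, so the exemption is fully phased out
  Base: 1,643,000 kr − 0 kr = 1,643,000 kr
  1,643,000 kr × 18% = 295,740 kr

Standard income tax:
  65,000 kr × 16% = 10,400 kr
  52,000 kr × 24% = 12,480 kr
  429,000 kr × 35% = 150,150 kr
  335,500 kr × 48% = 161,040 kr
  → 334,070 kr
  Less investment credit 56,000 kr → 278,070 kr

295,740 kr > 278,070 kr, so the supplementary minimum tax is the binding amount.

295,740 kr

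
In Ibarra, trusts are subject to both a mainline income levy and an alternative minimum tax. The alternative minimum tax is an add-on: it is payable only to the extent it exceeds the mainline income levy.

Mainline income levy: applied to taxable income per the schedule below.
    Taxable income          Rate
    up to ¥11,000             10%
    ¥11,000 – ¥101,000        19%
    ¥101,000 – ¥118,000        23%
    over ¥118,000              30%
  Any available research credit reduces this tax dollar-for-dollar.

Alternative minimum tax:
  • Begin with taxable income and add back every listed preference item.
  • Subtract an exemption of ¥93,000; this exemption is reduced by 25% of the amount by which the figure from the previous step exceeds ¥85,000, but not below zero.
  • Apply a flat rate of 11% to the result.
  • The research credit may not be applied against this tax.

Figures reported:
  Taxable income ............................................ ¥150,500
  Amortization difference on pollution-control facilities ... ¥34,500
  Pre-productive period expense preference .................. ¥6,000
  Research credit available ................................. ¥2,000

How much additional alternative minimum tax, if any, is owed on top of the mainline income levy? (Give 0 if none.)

¥0

Mainline income levy:
  ¥11,000 × 10% = ¥1,100
  ¥90,000 × 19% = ¥17,100
  ¥17,000 × 23% = ¥3,910
  ¥32,500 × 30% = ¥9,750
  → ¥31,860
  Less research credit ¥2,000 → ¥29,860

Alternative minimum tax:
  Adjusted income: ¥150,500 + ¥34,500 + ¥6,000 = ¥191,000
  Exemption: ¥93,000 − 25% × (¥191,000 − ¥85,000) = ¥93,000 − ¥26,500 = ¥66,500
  Base: ¥191,000 − ¥66,500 = ¥124,500
  ¥124,500 × 11% = ¥13,695

¥13,695 ≤ ¥29,860, so no add-on is due.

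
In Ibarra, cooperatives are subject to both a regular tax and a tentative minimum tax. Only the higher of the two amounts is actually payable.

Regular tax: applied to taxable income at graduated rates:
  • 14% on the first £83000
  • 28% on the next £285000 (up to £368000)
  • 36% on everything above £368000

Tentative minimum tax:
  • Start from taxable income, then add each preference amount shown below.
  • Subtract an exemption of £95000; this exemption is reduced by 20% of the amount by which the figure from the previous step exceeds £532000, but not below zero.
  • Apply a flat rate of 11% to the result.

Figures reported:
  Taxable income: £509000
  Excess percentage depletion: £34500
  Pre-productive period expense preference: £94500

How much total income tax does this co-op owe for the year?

£142180

Tentative minimum tax:
  Adjusted income: £509000 + £34500 + £94500 = £638000
  Exemption: £95000 − 20% × (£638000 − £532000) = £95000 − £21200 = £73800
  Base: £638000 − £73800 = £564200
  £564200 × 11% = £62062

Regular tax:
  £83000 × 14% = £11620
  £285000 × 28% = £79800
  £141000 × 36% = £50760
  → £142180

£142180 > £62062, so the regular tax governs.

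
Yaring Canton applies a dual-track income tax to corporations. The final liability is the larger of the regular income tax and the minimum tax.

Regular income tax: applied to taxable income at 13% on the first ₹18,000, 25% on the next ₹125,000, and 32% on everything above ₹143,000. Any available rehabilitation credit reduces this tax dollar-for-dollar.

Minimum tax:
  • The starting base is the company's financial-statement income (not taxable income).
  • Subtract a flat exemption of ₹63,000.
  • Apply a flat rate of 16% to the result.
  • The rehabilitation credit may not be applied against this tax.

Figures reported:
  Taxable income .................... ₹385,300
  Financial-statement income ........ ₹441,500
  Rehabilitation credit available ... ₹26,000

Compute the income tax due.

₹85,126

Regular income tax:
  ₹18,000 × 13% = ₹2,340
  ₹125,000 × 25% = ₹31,250
  ₹242,300 × 32% = ₹77,536
  → ₹111,126
  Less rehabilitation credit ₹26,000 → ₹85,126

Minimum tax:
  Base (financial-statement income): ₹441,500
  Less exemption ₹63,000 → base ₹378,500
  ₹378,500 × 16% = ₹60,560

₹85,126 > ₹60,560, so the regular income tax governs.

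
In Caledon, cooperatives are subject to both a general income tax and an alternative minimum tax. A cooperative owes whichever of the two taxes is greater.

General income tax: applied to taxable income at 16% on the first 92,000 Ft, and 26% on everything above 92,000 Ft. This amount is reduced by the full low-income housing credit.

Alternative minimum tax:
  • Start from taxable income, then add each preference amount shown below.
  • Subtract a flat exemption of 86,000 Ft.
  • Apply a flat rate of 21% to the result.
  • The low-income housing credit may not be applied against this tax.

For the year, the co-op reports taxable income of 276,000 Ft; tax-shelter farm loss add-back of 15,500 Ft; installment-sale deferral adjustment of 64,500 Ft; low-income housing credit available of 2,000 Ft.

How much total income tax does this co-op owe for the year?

60,560 Ft

General income tax:
  92,000 Ft × 16% = 14,720 Ft
  184,000 Ft × 26% = 47,840 Ft
  → 62,560 Ft
  Less low-income housing credit 2,000 Ft → 60,560 Ft

Alternative minimum tax:
  Adjusted income: 276,000 Ft + 15,500 Ft + 64,500 Ft = 356,000 Ft
  Less exemption 86,000 Ft → base 270,000 Ft
  270,000 Ft × 21% = 56,700 Ft

60,560 Ft > 56,700 Ft, so the general income tax governs.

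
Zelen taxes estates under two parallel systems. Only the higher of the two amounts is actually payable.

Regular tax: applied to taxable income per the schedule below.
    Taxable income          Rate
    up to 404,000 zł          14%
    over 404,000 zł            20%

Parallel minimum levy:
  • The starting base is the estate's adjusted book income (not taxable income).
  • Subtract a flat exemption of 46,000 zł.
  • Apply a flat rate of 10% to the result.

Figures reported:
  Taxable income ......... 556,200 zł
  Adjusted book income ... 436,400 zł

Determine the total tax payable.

Regular tax:
  404,000 zł × 14% = 56,560 zł
  152,200 zł × 20% = 30,440 zł
  → 87,000 zł

Parallel minimum levy:
  Base (adjusted book income): 436,400 zł
  Less exemption 46,000 zł → base 390,400 zł
  390,400 zł × 10% = 39,040 zł

87,000 zł > 39,040 zł, so the regular tax governs.

87,000 zł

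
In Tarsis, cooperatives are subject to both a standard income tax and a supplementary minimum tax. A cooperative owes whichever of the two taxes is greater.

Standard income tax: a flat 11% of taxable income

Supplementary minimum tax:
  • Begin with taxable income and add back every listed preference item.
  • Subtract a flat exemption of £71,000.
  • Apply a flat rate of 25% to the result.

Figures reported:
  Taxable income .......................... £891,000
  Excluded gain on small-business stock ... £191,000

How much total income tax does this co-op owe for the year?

£252,750

Standard income tax:
  £891,000 × 11% = £98,010

Supplementary minimum tax:
  Adjusted income: £891,000 + £191,000 = £1,082,000
  Less exemption £71,000 → base £1,011,000
  £1,011,000 × 25% = £252,750

£252,750 > £98,010, so the supplementary minimum tax is the binding amount.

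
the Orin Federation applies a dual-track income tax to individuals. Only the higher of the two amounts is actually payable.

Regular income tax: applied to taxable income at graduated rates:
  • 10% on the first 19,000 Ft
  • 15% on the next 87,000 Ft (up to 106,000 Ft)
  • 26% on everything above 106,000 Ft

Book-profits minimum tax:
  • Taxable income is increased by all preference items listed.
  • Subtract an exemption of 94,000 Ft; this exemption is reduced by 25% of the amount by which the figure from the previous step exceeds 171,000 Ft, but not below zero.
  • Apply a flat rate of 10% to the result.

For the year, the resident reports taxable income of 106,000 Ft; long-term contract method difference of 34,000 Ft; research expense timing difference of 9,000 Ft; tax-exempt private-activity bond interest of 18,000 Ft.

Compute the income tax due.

14,950 Ft

Regular income tax:
  19,000 Ft × 10% = 1,900 Ft
  87,000 Ft × 15% = 13,050 Ft
  → 14,950 Ft

Book-profits minimum tax:
  Adjusted income: 106,000 Ft + 34,000 Ft + 9,000 Ft + 18,000 Ft = 167,000 Ft
  Exemption: 167,000 Ft ≤ 171,000 Ft, so full 94,000 Ft applies
  Base: 167,000 Ft − 94,000 Ft = 73,000 Ft
  73,000 Ft × 10% = 7,300 Ft

14,950 Ft > 7,300 Ft, so the regular income tax governs.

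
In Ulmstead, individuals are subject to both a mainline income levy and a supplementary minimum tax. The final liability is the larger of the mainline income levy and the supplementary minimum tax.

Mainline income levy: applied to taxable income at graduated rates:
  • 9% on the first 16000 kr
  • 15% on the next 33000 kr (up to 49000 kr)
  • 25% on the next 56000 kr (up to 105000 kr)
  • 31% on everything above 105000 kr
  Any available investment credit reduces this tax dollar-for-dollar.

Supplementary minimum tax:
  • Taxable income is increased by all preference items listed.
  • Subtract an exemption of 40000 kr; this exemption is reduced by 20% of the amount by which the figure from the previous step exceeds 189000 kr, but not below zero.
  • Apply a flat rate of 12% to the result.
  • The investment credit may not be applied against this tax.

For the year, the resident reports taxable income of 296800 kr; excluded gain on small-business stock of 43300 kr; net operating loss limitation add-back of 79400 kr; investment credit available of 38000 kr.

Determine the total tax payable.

Mainline income levy:
  16000 kr × 9% = 1440 kr
  33000 kr × 15% = 4950 kr
  56000 kr × 25% = 14000 kr
  191800 kr × 31% = 59458 kr
  → 79848 kr
  Less investment credit 38000 kr → 41848 kr

Supplementary minimum tax:
  Adjusted income: 296800 kr + 43300 kr + 79400 kr = 419500 kr
  Exemption: 20% × (419500 kr − 189000 kr) = 46100 kr ≥ 40000 kr, so the exemption is fully phased out
  Base: 419500 kr − 0 kr = 419500 kr
  419500 kr × 12% = 50340 kr

50340 kr > 41848 kr, so the supplementary minimum tax is the binding amount.

50340 kr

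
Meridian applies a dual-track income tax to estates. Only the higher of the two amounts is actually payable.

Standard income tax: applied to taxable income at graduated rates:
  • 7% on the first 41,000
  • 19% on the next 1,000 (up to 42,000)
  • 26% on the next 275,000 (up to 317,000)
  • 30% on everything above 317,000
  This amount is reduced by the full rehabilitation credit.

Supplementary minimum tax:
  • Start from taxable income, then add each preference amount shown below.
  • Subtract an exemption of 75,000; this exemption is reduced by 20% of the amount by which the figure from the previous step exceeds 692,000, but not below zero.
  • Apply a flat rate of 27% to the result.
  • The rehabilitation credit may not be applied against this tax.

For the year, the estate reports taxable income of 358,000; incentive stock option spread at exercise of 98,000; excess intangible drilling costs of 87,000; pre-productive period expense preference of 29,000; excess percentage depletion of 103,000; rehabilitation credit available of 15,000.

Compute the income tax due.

Supplementary minimum tax:
  Adjusted income: 358,000 + 98,000 + 87,000 + 29,000 + 103,000 = 675,000
  Exemption: 675,000 ≤ 692,000, so full 75,000 applies
  Base: 675,000 − 75,000 = 600,000
  600,000 × 27% = 162,000

Standard income tax:
  41,000 × 7% = 2,870
  1,000 × 19% = 190
  275,000 × 26% = 71,500
  41,000 × 30% = 12,300
  → 86,860
  Less rehabilitation credit 15,000 → 71,860

162,000 > 71,860, so the supplementary minimum tax is the binding amount.

162,000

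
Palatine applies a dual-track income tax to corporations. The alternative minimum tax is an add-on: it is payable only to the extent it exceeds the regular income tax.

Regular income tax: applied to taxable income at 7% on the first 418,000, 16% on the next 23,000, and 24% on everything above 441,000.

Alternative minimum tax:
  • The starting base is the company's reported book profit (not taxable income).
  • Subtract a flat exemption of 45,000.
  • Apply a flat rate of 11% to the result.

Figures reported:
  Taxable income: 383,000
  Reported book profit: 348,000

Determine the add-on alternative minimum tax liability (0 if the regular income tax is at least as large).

Regular income tax:
  383,000 × 7% = 26,810

Alternative minimum tax:
  Base (reported book profit): 348,000
  Less exemption 45,000 → base 303,000
  303,000 × 11% = 33,330

Excess of alternative minimum tax over regular income tax: 33,330 − 26,810 = 6,520.

6,520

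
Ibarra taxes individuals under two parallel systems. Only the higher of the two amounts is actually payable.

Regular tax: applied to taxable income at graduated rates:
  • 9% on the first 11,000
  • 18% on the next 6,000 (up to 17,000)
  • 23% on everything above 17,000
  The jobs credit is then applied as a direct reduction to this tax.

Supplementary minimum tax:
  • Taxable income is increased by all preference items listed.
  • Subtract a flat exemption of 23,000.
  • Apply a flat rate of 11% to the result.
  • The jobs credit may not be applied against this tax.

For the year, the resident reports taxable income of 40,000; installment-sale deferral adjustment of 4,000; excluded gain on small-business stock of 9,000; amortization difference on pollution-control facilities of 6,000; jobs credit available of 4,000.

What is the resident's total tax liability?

Regular tax:
  11,000 × 9% = 990
  6,000 × 18% = 1,080
  23,000 × 23% = 5,290
  → 7,360
  Less jobs credit 4,000 → 3,360

Supplementary minimum tax:
  Adjusted income: 40,000 + 4,000 + 9,000 + 6,000 = 59,000
  Less exemption 23,000 → base 36,000
  36,000 × 11% = 3,960

3,960 > 3,360, so the supplementary minimum tax is the binding amount.

3,960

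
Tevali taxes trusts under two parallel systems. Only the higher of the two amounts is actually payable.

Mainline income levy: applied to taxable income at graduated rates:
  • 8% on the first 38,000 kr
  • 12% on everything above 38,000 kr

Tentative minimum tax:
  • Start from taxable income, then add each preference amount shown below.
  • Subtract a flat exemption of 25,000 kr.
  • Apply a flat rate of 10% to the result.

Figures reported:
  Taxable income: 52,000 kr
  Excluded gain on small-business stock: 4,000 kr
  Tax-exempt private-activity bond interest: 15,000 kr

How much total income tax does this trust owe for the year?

4,720 kr

Tentative minimum tax:
  Adjusted income: 52,000 kr + 4,000 kr + 15,000 kr = 71,000 kr
  Less exemption 25,000 kr → base 46,000 kr
  46,000 kr × 10% = 4,600 kr

Mainline income levy:
  38,000 kr × 8% = 3,040 kr
  14,000 kr × 12% = 1,680 kr
  → 4,720 kr

4,720 kr > 4,600 kr, so the mainline income levy governs.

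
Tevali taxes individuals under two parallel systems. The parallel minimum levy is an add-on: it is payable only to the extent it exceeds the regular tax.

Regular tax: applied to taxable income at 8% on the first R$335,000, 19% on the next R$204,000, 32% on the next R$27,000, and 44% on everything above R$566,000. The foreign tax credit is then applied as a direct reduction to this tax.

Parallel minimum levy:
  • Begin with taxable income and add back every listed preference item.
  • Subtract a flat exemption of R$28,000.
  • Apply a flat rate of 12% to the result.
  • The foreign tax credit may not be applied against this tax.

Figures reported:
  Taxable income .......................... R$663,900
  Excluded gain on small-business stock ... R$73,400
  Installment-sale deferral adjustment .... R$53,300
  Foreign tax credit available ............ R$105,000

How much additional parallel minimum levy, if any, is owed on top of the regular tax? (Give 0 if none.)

Regular tax:
  R$335,000 × 8% = R$26,800
  R$204,000 × 19% = R$38,760
  R$27,000 × 32% = R$8,640
  R$97,900 × 44% = R$43,076
  → R$117,276
  Less foreign tax credit R$105,000 → R$12,276

Parallel minimum levy:
  Adjusted income: R$663,900 + R$73,400 + R$53,300 = R$790,600
  Less exemption R$28,000 → base R$762,600
  R$762,600 × 12% = R$91,512

Excess of parallel minimum levy over regular tax: R$91,512 − R$12,276 = R$79,236.

R$79,236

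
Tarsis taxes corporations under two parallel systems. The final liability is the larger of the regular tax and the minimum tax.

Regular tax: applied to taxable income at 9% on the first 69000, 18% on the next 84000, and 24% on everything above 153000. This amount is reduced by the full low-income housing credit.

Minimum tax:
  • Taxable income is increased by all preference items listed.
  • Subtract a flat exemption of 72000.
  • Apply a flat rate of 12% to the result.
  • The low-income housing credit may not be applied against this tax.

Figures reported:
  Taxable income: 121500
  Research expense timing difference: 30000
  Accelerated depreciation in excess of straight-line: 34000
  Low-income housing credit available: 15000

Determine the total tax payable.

Regular tax:
  69000 × 9% = 6210
  52500 × 18% = 9450
  → 15660
  Less low-income housing credit 15000 → 660

Minimum tax:
  Adjusted income: 121500 + 30000 + 34000 = 185500
  Less exemption 72000 → base 113500
  113500 × 12% = 13620

13620 > 660, so the minimum tax is the binding amount.

13620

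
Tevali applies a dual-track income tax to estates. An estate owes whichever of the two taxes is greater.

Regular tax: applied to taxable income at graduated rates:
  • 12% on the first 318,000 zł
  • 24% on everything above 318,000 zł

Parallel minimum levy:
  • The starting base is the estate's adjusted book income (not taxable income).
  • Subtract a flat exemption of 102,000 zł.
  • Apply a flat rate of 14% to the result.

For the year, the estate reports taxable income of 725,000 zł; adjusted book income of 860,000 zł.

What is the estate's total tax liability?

135,840 zł

Parallel minimum levy:
  Base (adjusted book income): 860,000 zł
  Less exemption 102,000 zł → base 758,000 zł
  758,000 zł × 14% = 106,120 zł

Regular tax:
  318,000 zł × 12% = 38,160 zł
  407,000 zł × 24% = 97,680 zł
  → 135,840 zł

135,840 zł > 106,120 zł, so the regular tax governs.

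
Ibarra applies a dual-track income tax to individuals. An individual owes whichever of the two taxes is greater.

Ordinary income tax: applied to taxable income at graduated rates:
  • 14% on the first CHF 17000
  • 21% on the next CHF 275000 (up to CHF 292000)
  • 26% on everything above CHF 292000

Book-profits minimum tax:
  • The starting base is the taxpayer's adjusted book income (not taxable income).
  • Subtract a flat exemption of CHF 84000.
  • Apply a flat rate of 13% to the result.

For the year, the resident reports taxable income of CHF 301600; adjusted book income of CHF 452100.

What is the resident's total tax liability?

CHF 62626

Ordinary income tax:
  CHF 17000 × 14% = CHF 2380
  CHF 275000 × 21% = CHF 57750
  CHF 9600 × 26% = CHF 2496
  → CHF 62626

Book-profits minimum tax:
  Base (adjusted book income): CHF 452100
  Less exemption CHF 84000 → base CHF 368100
  CHF 368100 × 13% = CHF 47853

CHF 62626 > CHF 47853, so the ordinary income tax governs.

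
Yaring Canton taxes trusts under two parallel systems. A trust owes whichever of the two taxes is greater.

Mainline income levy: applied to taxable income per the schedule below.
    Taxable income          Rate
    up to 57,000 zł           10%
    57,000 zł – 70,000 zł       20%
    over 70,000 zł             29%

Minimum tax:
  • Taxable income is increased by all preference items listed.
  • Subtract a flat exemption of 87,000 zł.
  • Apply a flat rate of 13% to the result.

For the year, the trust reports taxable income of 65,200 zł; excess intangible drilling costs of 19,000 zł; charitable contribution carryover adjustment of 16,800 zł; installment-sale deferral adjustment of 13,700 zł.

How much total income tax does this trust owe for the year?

Minimum tax:
  Adjusted income: 65,200 zł + 19,000 zł + 16,800 zł + 13,700 zł = 114,700 zł
  Less exemption 87,000 zł → base 27,700 zł
  27,700 zł × 13% = 3,601 zł

Mainline income levy:
  57,000 zł × 10% = 5,700 zł
  8,200 zł × 20% = 1,640 zł
  → 7,340 zł

7,340 zł > 3,601 zł, so the mainline income levy governs.

7,340 zł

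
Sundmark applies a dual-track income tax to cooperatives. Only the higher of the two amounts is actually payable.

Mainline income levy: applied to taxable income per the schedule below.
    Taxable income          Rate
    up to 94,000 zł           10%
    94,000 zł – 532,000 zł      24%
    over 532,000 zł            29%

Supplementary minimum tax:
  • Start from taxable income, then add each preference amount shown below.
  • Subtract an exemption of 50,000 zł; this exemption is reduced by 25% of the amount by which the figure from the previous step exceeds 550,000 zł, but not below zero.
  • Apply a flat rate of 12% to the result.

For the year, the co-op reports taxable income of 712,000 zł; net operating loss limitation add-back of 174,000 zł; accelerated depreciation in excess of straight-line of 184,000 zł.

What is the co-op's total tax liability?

Supplementary minimum tax:
  Adjusted income: 712,000 zł + 174,000 zł + 184,000 zł = 1,070,000 zł
  Exemption: 25% × (1,070,000 zł − 550,000 zł) = 130,000 zł ≥ 50,000 zł, so the exemption is fully phased out
  Base: 1,070,000 zł − 0 zł = 1,070,000 zł
  1,070,000 zł × 12% = 128,400 zł

Mainline income levy:
  94,000 zł × 10% = 9,400 zł
  438,000 zł × 24% = 105,120 zł
  180,000 zł × 29% = 52,200 zł
  → 166,720 zł

166,720 zł > 128,400 zł, so the mainline income levy governs.

166,720 zł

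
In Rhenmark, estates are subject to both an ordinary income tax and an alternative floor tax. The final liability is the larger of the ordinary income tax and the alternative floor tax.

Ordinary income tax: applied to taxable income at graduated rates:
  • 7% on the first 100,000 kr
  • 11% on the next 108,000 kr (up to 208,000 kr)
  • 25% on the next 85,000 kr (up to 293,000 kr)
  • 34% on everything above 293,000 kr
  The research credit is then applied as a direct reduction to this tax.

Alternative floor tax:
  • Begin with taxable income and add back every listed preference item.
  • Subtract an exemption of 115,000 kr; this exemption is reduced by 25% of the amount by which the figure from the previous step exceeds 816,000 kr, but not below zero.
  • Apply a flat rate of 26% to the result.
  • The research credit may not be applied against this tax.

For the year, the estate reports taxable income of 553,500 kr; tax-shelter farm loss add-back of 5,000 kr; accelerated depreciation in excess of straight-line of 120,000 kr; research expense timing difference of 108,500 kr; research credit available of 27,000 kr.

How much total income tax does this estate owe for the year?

174,720 kr

Ordinary income tax:
  100,000 kr × 7% = 7,000 kr
  108,000 kr × 11% = 11,880 kr
  85,000 kr × 25% = 21,250 kr
  260,500 kr × 34% = 88,570 kr
  → 128,700 kr
  Less research credit 27,000 kr → 101,700 kr

Alternative floor tax:
  Adjusted income: 553,500 kr + 5,000 kr + 120,000 kr + 108,500 kr = 787,000 kr
  Exemption: 787,000 kr ≤ 816,000 kr, so full 115,000 kr applies
  Base: 787,000 kr − 115,000 kr = 672,000 kr
  672,000 kr × 26% = 174,720 kr

174,720 kr > 101,700 kr, so the alternative floor tax is the binding amount.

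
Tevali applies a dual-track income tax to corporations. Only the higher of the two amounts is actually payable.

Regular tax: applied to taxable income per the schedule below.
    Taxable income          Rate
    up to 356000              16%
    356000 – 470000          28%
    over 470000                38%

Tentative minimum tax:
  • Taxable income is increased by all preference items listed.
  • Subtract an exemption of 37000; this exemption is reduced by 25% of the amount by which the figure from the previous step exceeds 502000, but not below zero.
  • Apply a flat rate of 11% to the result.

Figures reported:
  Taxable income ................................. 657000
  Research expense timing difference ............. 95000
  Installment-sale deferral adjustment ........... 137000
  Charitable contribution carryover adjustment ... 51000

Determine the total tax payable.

159940

Regular tax:
  356000 × 16% = 56960
  114000 × 28% = 31920
  187000 × 38% = 71060
  → 159940

Tentative minimum tax:
  Adjusted income: 657000 + 95000 + 137000 + 51000 = 940000
  Exemption: 25% × (940000 − 502000) = 109500 ≥ 37000, so the exemption is fully phased out
  Base: 940000 − 0 = 940000
  940000 × 11% = 103400

159940 > 103400, so the regular tax governs.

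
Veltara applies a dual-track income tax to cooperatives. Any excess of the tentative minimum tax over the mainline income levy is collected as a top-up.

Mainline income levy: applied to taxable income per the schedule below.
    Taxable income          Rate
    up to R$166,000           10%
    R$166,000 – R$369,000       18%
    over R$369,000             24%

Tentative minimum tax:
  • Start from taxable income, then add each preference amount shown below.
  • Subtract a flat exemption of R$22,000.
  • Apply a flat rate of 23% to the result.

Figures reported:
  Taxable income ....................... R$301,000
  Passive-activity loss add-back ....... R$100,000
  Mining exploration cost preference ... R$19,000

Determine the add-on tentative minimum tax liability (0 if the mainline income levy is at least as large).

Tentative minimum tax:
  Adjusted income: R$301,000 + R$100,000 + R$19,000 = R$420,000
  Less exemption R$22,000 → base R$398,000
  R$398,000 × 23% = R$91,540

Mainline income levy:
  R$166,000 × 10% = R$16,600
  R$135,000 × 18% = R$24,300
  → R$40,900

Excess of tentative minimum tax over mainline income levy: R$91,540 − R$40,900 = R$50,640.

R$50,640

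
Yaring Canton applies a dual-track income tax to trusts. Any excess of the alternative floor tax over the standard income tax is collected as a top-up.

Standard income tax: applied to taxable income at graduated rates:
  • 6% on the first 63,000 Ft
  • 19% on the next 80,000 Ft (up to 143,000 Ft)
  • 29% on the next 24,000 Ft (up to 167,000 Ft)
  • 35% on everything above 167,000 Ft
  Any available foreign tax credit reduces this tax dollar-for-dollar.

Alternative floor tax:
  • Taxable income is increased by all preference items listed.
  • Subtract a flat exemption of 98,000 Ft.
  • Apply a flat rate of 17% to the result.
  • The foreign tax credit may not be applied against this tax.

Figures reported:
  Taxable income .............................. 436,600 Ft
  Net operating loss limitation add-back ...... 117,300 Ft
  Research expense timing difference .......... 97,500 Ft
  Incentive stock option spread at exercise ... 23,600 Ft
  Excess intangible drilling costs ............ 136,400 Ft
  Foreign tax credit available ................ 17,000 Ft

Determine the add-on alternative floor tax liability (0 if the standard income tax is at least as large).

17,978 Ft

Alternative floor tax:
  Adjusted income: 436,600 Ft + 117,300 Ft + 97,500 Ft + 23,600 Ft + 136,400 Ft = 811,400 Ft
  Less exemption 98,000 Ft → base 713,400 Ft
  713,400 Ft × 17% = 121,278 Ft

Standard income tax:
  63,000 Ft × 6% = 3,780 Ft
  80,000 Ft × 19% = 15,200 Ft
  24,000 Ft × 29% = 6,960 Ft
  269,600 Ft × 35% = 94,360 Ft
  → 120,300 Ft
  Less foreign tax credit 17,000 Ft → 103,300 Ft

Excess of alternative floor tax over standard income tax: 121,278 Ft − 103,300 Ft = 17,978 Ft.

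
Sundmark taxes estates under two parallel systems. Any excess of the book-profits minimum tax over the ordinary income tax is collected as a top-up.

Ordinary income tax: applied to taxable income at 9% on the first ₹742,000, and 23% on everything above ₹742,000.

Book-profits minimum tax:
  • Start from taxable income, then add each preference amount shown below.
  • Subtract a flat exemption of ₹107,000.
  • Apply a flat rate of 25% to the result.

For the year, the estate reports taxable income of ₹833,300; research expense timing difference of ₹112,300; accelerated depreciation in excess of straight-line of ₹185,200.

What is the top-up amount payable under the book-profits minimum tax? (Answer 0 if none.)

₹168,171

Ordinary income tax:
  ₹742,000 × 9% = ₹66,780
  ₹91,300 × 23% = ₹20,999
  → ₹87,779

Book-profits minimum tax:
  Adjusted income: ₹833,300 + ₹112,300 + ₹185,200 = ₹1,130,800
  Less exemption ₹107,000 → base ₹1,023,800
  ₹1,023,800 × 25% = ₹255,950

Excess of book-profits minimum tax over ordinary income tax: ₹255,950 − ₹87,779 = ₹168,171.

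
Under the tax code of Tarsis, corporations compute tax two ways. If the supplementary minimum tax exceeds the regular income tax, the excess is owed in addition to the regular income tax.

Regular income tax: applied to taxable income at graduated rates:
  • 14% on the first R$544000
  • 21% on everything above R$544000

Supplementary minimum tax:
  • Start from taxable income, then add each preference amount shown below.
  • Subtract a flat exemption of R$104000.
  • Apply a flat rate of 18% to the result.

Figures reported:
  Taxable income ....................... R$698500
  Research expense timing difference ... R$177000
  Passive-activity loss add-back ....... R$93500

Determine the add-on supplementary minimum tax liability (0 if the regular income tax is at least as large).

R$47095

Regular income tax:
  R$544000 × 14% = R$76160
  R$154500 × 21% = R$32445
  → R$108605

Supplementary minimum tax:
  Adjusted income: R$698500 + R$177000 + R$93500 = R$969000
  Less exemption R$104000 → base R$865000
  R$865000 × 18% = R$155700

Excess of supplementary minimum tax over regular income tax: R$155700 − R$108605 = R$47095.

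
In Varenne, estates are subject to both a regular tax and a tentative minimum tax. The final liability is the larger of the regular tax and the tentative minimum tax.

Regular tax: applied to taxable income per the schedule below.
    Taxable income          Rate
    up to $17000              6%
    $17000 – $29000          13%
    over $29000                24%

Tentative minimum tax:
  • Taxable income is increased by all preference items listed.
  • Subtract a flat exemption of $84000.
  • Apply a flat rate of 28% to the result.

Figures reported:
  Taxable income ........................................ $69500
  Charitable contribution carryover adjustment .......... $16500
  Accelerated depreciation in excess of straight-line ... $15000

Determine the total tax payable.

Tentative minimum tax:
  Adjusted income: $69500 + $16500 + $15000 = $101000
  Less exemption $84000 → base $17000
  $17000 × 28% = $4760

Regular tax:
  $17000 × 6% = $1020
  $12000 × 13% = $1560
  $40500 × 24% = $9720
  → $12300

$12300 > $4760, so the regular tax governs.

$12300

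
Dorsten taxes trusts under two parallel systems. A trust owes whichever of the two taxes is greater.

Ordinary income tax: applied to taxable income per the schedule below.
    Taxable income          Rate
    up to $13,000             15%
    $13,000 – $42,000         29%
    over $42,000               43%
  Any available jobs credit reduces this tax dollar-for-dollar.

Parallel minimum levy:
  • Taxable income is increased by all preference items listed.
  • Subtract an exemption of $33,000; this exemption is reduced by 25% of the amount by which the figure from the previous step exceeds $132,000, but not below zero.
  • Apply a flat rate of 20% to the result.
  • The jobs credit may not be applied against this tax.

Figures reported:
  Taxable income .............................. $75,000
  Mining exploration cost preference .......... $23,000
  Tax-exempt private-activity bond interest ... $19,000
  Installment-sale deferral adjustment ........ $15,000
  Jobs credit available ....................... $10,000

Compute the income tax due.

$19,800

Ordinary income tax:
  $13,000 × 15% = $1,950
  $29,000 × 29% = $8,410
  $33,000 × 43% = $14,190
  → $24,550
  Less jobs credit $10,000 → $14,550

Parallel minimum levy:
  Adjusted income: $75,000 + $23,000 + $19,000 + $15,000 = $132,000
  Exemption: $132,000 ≤ $132,000, so full $33,000 applies
  Base: $132,000 − $33,000 = $99,000
  $99,000 × 20% = $19,800

$19,800 > $14,550, so the parallel minimum levy is the binding amount.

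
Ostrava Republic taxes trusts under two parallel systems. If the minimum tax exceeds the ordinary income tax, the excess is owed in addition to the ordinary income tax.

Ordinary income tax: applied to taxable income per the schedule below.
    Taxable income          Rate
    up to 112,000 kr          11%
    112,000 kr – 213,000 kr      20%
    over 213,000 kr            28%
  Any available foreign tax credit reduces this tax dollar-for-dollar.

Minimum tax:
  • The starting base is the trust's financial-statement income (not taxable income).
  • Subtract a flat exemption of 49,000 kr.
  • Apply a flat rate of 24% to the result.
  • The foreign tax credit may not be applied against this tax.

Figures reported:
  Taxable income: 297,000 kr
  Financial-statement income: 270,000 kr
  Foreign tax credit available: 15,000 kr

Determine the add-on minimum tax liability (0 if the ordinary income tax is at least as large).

Ordinary income tax:
  112,000 kr × 11% = 12,320 kr
  101,000 kr × 20% = 20,200 kr
  84,000 kr × 28% = 23,520 kr
  → 56,040 kr
  Less foreign tax credit 15,000 kr → 41,040 kr

Minimum tax:
  Base (financial-statement income): 270,000 kr
  Less exemption 49,000 kr → base 221,000 kr
  221,000 kr × 24% = 53,040 kr

Excess of minimum tax over ordinary income tax: 53,040 kr − 41,040 kr = 12,000 kr.

12,000 kr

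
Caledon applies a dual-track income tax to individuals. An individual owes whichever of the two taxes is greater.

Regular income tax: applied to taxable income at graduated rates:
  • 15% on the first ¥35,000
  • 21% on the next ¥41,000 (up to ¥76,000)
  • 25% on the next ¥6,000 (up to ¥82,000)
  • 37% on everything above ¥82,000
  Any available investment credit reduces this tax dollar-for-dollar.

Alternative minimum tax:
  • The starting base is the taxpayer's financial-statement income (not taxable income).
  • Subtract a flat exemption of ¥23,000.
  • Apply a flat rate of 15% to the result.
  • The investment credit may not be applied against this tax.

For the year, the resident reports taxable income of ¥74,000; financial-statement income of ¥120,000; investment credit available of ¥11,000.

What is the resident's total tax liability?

¥14,550

Regular income tax:
  ¥35,000 × 15% = ¥5,250
  ¥39,000 × 21% = ¥8,190
  → ¥13,440
  Less investment credit ¥11,000 → ¥2,440

Alternative minimum tax:
  Base (financial-statement income): ¥120,000
  Less exemption ¥23,000 → base ¥97,000
  ¥97,000 × 15% = ¥14,550

¥14,550 > ¥2,440, so the alternative minimum tax is the binding amount.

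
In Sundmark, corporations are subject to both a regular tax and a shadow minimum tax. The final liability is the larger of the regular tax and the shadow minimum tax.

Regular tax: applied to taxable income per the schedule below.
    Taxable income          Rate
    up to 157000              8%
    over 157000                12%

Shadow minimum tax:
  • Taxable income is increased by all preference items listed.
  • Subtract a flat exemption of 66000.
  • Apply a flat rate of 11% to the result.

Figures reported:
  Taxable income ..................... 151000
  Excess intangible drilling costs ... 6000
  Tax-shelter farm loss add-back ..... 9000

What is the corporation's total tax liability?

Regular tax:
  151000 × 8% = 12080

Shadow minimum tax:
  Adjusted income: 151000 + 6000 + 9000 = 166000
  Less exemption 66000 → base 100000
  100000 × 11% = 11000

12080 > 11000, so the regular tax governs.

12080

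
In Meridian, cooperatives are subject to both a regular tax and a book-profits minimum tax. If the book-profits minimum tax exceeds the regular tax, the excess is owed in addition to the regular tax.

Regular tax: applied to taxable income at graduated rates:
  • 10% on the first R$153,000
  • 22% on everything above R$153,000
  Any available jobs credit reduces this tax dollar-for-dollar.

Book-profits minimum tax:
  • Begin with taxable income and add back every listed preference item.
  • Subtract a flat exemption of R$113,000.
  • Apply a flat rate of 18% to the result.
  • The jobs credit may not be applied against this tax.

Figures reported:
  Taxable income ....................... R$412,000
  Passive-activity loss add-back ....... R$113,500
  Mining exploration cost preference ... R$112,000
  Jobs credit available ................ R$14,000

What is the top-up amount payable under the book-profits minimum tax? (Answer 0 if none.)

Regular tax:
  R$153,000 × 10% = R$15,300
  R$259,000 × 22% = R$56,980
  → R$72,280
  Less jobs credit R$14,000 → R$58,280

Book-profits minimum tax:
  Adjusted income: R$412,000 + R$113,500 + R$112,000 = R$637,500
  Less exemption R$113,000 → base R$524,500
  R$524,500 × 18% = R$94,410

Excess of book-profits minimum tax over regular tax: R$94,410 − R$58,280 = R$36,130.

R$36,130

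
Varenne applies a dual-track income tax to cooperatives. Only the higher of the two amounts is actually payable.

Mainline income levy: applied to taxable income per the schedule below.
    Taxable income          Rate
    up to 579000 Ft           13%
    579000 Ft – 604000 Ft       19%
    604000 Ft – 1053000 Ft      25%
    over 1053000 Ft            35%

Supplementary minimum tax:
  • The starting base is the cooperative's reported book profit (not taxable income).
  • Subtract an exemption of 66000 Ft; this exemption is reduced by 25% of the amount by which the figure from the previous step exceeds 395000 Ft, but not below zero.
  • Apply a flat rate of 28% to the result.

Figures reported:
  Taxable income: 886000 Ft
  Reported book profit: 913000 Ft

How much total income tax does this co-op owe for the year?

Mainline income levy:
  579000 Ft × 13% = 75270 Ft
  25000 Ft × 19% = 4750 Ft
  282000 Ft × 25% = 70500 Ft
  → 150520 Ft

Supplementary minimum tax:
  Base (reported book profit): 913000 Ft
  Exemption: 25% × (913000 Ft − 395000 Ft) = 129500 Ft ≥ 66000 Ft, so the exemption is fully phased out
  Base: 913000 Ft − 0 Ft = 913000 Ft
  913000 Ft × 28% = 255640 Ft

255640 Ft > 150520 Ft, so the supplementary minimum tax is the binding amount.

255640 Ft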